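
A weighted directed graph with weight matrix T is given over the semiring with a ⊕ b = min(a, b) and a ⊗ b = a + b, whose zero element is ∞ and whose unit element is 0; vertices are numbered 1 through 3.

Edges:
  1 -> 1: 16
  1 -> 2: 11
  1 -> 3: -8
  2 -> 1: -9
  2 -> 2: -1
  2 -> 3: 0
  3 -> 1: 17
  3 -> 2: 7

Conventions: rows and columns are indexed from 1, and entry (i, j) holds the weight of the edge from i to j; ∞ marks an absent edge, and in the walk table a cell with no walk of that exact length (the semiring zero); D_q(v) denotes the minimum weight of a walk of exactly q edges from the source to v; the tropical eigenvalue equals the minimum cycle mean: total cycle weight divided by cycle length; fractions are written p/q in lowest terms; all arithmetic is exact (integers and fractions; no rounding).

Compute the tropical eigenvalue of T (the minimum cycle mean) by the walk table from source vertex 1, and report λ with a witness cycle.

q=0: [0, ∞, ∞]
q=1: [16, 11, -8]
q=2: [2, -1, 8]
q=3: [-10, -2, -6]
Optimal cycle mean attained by: cycle 1->3->2->1, total (-8) + 7 + (-9), length 3.
Answer: λ = -10/3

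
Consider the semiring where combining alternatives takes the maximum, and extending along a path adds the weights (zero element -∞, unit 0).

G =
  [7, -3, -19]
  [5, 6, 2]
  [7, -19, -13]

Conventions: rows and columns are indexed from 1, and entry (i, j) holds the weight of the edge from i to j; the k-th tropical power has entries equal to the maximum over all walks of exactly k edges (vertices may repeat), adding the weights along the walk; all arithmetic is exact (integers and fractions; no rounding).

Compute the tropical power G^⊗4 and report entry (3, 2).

G^⊗2:
  [14, 4, -1]
  [12, 12, 8]
  [14, 4, -12]
G^⊗3:
  [21, 11, 6]
  [19, 18, 14]
  [21, 11, 6]
G^⊗4:
  [28, 18, 13]
  [26, 24, 20]
  [28, 18, 13]
Key observation: the optimum is the walk 3->1->1->1->2, with weight 7 + 7 + 7 + (-3) = 18.
Optimal value attained by: walk 3->1->1->1->2.
Answer: (G^⊗4)[3][2] = 18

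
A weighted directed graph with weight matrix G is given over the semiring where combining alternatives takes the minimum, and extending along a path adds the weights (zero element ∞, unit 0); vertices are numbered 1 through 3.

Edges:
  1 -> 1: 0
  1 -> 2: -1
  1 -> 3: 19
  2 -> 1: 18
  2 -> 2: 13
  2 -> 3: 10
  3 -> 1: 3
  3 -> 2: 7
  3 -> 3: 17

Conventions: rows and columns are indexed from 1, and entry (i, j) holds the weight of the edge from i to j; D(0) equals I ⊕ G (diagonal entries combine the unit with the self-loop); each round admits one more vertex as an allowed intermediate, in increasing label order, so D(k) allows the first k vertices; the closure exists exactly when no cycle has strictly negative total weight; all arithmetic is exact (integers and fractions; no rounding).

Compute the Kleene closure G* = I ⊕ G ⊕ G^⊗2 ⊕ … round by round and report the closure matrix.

D(0):
  [0, -1, 19]
  [18, 0, 10]
  [3, 7, 0]
D(1):
  [0, -1, 19]
  [18, 0, 10]
  [3, 2, 0]
D(2):
  [0, -1, 9]
  [18, 0, 10]
  [3, 2, 0]
D(3):
  [0, -1, 9]
  [13, 0, 10]
  [3, 2, 0]
Answer: G* = [[0, -1, 9], [13, 0, 10], [3, 2, 0]]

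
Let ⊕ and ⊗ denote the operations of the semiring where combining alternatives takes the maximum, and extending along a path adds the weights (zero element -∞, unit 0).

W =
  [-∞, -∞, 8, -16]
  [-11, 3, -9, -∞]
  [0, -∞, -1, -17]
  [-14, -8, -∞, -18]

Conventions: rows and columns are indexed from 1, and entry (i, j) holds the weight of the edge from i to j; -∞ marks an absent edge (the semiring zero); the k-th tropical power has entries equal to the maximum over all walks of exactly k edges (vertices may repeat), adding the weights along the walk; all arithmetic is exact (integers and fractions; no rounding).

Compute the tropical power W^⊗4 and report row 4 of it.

W^⊗2:
  [8, -24, 7, -9]
  [-8, 6, -3, -26]
  [-1, -25, 8, -16]
  [-19, -5, -6, -30]
W^⊗3:
  [7, -17, 16, -8]
  [-3, 9, 0, -20]
  [8, -22, 7, -9]
  [-6, -2, -7, -23]
W^⊗4:
  [16, -14, 15, -1]
  [0, 12, 5, -17]
  [7, -17, 16, -8]
  [-7, 1, 2, -22]
Answer: row 4 of W^⊗4 = [-7, 1, 2, -22]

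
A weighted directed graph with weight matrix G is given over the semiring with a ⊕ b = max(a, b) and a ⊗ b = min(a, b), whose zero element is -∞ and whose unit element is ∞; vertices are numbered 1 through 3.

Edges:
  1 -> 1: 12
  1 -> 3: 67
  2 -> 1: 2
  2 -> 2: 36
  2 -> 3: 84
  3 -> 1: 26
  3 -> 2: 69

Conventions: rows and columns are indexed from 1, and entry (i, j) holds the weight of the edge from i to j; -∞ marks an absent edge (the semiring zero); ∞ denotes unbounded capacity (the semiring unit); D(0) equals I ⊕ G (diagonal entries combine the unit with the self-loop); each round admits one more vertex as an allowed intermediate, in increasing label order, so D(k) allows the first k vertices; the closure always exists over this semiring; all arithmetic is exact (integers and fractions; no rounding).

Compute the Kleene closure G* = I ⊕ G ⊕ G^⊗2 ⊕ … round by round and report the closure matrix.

D(0):
  [∞, -∞, 67]
  [2, ∞, 84]
  [26, 69, ∞]
D(1):
  [∞, -∞, 67]
  [2, ∞, 84]
  [26, 69, ∞]
D(2):
  [∞, -∞, 67]
  [2, ∞, 84]
  [26, 69, ∞]
D(3):
  [∞, 67, 67]
  [26, ∞, 84]
  [26, 69, ∞]
Answer: G* = [[∞, 67, 67], [26, ∞, 84], [26, 69, ∞]]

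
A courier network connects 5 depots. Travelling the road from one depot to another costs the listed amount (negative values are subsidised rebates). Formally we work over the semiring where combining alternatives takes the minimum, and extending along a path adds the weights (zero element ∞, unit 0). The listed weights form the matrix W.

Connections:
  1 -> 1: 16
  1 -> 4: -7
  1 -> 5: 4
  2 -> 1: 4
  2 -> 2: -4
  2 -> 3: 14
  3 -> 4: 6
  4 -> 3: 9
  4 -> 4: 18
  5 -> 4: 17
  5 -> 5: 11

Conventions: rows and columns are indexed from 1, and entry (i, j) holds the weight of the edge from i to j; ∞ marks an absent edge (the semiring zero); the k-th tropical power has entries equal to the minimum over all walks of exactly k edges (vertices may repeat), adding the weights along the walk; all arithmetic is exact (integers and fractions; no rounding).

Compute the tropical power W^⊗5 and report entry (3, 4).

W^⊗2:
  [32, ∞, 2, 9, 15]
  [0, -8, 10, -3, 8]
  [∞, ∞, 15, 24, ∞]
  [∞, ∞, 27, 15, ∞]
  [∞, ∞, 26, 28, 22]
W^⊗3:
  [48, ∞, 18, 8, 26]
  [-4, -12, 6, -7, 4]
  [∞, ∞, 33, 21, ∞]
  [∞, ∞, 24, 33, ∞]
  [∞, ∞, 37, 32, 33]
W^⊗4:
  [64, ∞, 17, 24, 37]
  [-8, -16, 2, -11, 0]
  [∞, ∞, 30, 39, ∞]
  [∞, ∞, 42, 30, ∞]
  [∞, ∞, 41, 43, 44]
W^⊗5:
  [80, ∞, 33, 23, 48]
  [-12, -20, -2, -15, -4]
  [∞, ∞, 48, 36, ∞]
  [∞, ∞, 39, 48, ∞]
  [∞, ∞, 52, 47, 55]
Key observation: the optimum is the walk 3->4->3->4->3->4, with weight 6 + 9 + 6 + 9 + 6 = 36.
Optimal value attained by: walk 3->4->3->4->3->4.
Answer: (W^⊗5)[3][4] = 36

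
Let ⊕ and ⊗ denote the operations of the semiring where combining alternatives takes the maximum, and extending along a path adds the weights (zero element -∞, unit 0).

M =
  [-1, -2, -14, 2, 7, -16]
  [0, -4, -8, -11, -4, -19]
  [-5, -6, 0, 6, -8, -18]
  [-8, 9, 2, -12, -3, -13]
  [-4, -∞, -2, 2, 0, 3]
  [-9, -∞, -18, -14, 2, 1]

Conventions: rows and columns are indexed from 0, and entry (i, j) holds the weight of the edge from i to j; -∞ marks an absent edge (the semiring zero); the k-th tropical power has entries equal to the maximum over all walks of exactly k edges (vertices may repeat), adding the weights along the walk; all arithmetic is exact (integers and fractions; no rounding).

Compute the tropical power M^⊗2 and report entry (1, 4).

M^⊗2:
  [3, 11, 5, 9, 7, 10]
  [-1, -2, -6, 2, 7, -1]
  [-2, 15, 8, 6, 3, -5]
  [9, 5, 2, 8, 5, 0]
  [-4, 11, 4, 4, 5, 4]
  [-2, -5, 0, 4, 3, 5]
Key observation: the optimum is the walk 1->0->4, with weight 0 + 7 = 7.
Optimal value attained by: walk 1->0->4.
Answer: (M^⊗2)[1][4] = 7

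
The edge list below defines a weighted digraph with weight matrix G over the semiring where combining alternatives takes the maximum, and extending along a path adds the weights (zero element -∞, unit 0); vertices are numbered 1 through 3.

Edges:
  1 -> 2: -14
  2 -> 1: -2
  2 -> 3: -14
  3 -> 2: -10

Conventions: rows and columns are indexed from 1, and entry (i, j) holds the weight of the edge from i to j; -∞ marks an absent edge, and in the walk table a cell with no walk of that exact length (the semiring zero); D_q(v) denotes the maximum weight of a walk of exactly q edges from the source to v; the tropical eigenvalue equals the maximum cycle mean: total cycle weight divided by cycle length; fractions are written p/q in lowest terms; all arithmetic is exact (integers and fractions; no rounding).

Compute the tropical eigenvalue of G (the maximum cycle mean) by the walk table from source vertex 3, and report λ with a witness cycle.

q=0: [-∞, -∞, 0]
q=1: [-∞, -10, -∞]
q=2: [-12, -∞, -24]
q=3: [-∞, -26, -∞]
Optimal cycle mean attained by: cycle 1->2->1, total (-14) + (-2), length 2.
Answer: λ = -8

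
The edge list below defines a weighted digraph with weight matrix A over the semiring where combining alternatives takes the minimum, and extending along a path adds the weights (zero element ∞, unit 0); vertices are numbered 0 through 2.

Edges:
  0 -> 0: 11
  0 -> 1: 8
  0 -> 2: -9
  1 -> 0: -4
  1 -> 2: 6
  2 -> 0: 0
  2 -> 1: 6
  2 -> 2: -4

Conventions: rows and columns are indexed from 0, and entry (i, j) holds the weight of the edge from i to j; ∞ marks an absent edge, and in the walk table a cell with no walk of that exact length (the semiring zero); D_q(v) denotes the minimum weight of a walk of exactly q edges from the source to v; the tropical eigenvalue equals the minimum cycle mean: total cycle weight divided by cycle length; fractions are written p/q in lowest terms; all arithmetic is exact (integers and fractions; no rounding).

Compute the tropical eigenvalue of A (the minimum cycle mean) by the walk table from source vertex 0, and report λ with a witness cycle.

q=0: [0, ∞, ∞]
q=1: [11, 8, -9]
q=2: [-9, -3, -13]
q=3: [-13, -7, -18]
Optimal cycle mean attained by: cycle 0->2->0, total (-9) + 0, length 2.
Answer: λ = -9/2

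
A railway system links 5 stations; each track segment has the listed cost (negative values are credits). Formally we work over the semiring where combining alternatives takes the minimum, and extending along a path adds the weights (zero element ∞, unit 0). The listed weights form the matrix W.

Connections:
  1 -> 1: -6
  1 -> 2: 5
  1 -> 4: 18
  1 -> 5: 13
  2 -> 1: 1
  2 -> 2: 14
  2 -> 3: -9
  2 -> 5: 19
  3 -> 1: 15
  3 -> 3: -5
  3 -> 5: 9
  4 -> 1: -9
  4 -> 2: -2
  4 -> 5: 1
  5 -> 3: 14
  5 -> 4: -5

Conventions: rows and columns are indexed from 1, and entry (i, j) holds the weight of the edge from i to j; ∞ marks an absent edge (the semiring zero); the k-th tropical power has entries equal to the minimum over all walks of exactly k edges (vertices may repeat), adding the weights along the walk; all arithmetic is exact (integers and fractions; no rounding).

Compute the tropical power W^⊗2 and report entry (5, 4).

W^⊗2:
  [-12, -1, -4, 8, 7]
  [-5, 6, -14, 14, 0]
  [9, 20, -10, 4, 4]
  [-15, -4, -11, -4, 4]
  [-14, -7, 9, ∞, -4]
Key observation: no walk of exactly 2 edges connects these vertices, so the entry is the semiring zero.
Answer: (W^⊗2)[5][4] = ∞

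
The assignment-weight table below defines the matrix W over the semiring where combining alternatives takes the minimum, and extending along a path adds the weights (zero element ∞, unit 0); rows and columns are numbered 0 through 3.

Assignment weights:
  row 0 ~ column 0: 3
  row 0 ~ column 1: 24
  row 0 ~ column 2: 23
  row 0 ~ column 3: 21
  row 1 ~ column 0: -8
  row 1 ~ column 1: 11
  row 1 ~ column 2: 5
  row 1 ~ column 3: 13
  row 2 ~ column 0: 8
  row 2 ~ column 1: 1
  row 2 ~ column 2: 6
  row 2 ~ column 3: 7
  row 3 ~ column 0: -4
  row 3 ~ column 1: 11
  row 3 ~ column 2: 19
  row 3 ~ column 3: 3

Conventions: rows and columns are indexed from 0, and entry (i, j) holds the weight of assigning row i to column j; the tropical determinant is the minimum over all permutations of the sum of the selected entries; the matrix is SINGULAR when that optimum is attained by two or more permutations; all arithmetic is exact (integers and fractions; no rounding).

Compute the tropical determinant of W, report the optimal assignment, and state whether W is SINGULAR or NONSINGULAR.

σ = (0, 1, 2, 3): 3 + 11 + 6 + 3 = 23
σ = (0, 1, 3, 2): 3 + 11 + 7 + 19 = 40
σ = (0, 2, 1, 3): 3 + 5 + 1 + 3 = 12
σ = (0, 2, 3, 1): 3 + 5 + 7 + 11 = 26
σ = (0, 3, 1, 2): 3 + 13 + 1 + 19 = 36
σ = (0, 3, 2, 1): 3 + 13 + 6 + 11 = 33
σ = (1, 0, 2, 3): 24 + (-8) + 6 + 3 = 25
σ = (1, 0, 3, 2): 24 + (-8) + 7 + 19 = 42
σ = (1, 2, 0, 3): 24 + 5 + 8 + 3 = 40
σ = (1, 2, 3, 0): 24 + 5 + 7 + (-4) = 32
σ = (1, 3, 0, 2): 24 + 13 + 8 + 19 = 64
σ = (1, 3, 2, 0): 24 + 13 + 6 + (-4) = 39
σ = (2, 0, 1, 3): 23 + (-8) + 1 + 3 = 19
σ = (2, 0, 3, 1): 23 + (-8) + 7 + 11 = 33
σ = (2, 1, 0, 3): 23 + 11 + 8 + 3 = 45
σ = (2, 1, 3, 0): 23 + 11 + 7 + (-4) = 37
σ = (2, 3, 0, 1): 23 + 13 + 8 + 11 = 55
σ = (2, 3, 1, 0): 23 + 13 + 1 + (-4) = 33
σ = (3, 0, 1, 2): 21 + (-8) + 1 + 19 = 33
σ = (3, 0, 2, 1): 21 + (-8) + 6 + 11 = 30
σ = (3, 1, 0, 2): 21 + 11 + 8 + 19 = 59
σ = (3, 1, 2, 0): 21 + 11 + 6 + (-4) = 34
σ = (3, 2, 0, 1): 21 + 5 + 8 + 11 = 45
σ = (3, 2, 1, 0): 21 + 5 + 1 + (-4) = 23
Optimal value attained by: σ = (0, 2, 1, 3).
Answer: det⊕(W) = 12; verdict: NONSINGULAR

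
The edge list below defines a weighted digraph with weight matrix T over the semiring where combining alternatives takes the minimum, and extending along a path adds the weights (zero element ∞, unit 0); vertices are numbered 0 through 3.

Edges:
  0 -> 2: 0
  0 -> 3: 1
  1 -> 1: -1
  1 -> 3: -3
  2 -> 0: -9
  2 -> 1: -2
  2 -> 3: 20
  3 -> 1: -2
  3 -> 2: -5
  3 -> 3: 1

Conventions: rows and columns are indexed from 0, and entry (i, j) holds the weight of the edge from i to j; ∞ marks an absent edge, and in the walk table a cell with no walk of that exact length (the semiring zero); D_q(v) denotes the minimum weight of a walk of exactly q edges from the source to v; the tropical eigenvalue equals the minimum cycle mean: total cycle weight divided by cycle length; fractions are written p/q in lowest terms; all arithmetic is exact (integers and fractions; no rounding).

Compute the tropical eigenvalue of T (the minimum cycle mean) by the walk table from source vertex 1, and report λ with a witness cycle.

q=0: [∞, 0, ∞, ∞]
q=1: [∞, -1, ∞, -3]
q=2: [∞, -5, -8, -4]
q=3: [-17, -10, -9, -8]
q=4: [-18, -11, -17, -16]
Optimal cycle mean attained by: cycle 0->2->0, total 0 + (-9), length 2.
Answer: λ = -9/2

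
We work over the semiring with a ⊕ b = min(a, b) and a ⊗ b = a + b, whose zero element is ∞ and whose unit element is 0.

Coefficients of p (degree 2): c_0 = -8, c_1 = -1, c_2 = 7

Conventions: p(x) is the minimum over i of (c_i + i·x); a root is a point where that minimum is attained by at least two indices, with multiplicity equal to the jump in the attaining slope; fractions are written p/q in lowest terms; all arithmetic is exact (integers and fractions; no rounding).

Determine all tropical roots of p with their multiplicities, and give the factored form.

hull edge (i=0, c=-8) to (i=1, c=-1): slope 7, span 1
hull edge (i=1, c=-1) to (i=2, c=7): slope 8, span 1
Factored form: p(x) = 7 ⊗ (x ⊕ (-8)) ⊗ (x ⊕ (-7))
Answer: roots = -8 (mult 1), -7 (mult 1)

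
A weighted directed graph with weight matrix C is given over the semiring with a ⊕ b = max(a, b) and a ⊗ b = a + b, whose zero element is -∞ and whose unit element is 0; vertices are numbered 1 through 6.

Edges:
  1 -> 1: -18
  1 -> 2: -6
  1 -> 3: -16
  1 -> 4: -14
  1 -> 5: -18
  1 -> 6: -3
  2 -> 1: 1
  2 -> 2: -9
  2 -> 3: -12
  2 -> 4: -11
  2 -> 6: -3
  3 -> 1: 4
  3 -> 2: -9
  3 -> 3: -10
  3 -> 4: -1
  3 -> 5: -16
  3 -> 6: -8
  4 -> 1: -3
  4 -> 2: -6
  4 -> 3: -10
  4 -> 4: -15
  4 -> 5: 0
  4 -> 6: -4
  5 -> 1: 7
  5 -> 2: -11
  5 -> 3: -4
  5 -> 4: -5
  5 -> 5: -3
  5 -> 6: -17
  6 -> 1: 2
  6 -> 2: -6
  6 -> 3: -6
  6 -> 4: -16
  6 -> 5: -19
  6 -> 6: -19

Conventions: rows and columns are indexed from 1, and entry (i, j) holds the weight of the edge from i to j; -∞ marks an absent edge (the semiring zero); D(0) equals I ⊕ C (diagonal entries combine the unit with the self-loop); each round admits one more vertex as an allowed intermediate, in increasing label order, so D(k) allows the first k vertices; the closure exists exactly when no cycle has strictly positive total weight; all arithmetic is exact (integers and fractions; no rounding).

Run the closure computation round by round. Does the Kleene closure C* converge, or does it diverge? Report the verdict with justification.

D(0):
  [0, -6, -16, -14, -18, -3]
  [1, 0, -12, -11, -∞, -3]
  [4, -9, 0, -1, -16, -8]
  [-3, -6, -10, 0, 0, -4]
  [7, -11, -4, -5, 0, -17]
  [2, -6, -6, -16, -19, 0]
D(1):
  [0, -6, -16, -14, -18, -3]
  [1, 0, -12, -11, -17, -2]
  [4, -2, 0, -1, -14, 1]
  [-3, -6, -10, 0, 0, -4]
  [7, 1, -4, -5, 0, 4]
  [2, -4, -6, -12, -16, 0]
D(2):
  [0, -6, -16, -14, -18, -3]
  [1, 0, -12, -11, -17, -2]
  [4, -2, 0, -1, -14, 1]
  [-3, -6, -10, 0, 0, -4]
  [7, 1, -4, -5, 0, 4]
  [2, -4, -6, -12, -16, 0]
D(3):
  [0, -6, -16, -14, -18, -3]
  [1, 0, -12, -11, -17, -2]
  [4, -2, 0, -1, -14, 1]
  [-3, -6, -10, 0, 0, -4]
  [7, 1, -4, -5, 0, 4]
  [2, -4, -6, -7, -16, 0]
D(4):
  [0, -6, -16, -14, -14, -3]
  [1, 0, -12, -11, -11, -2]
  [4, -2, 0, -1, -1, 1]
  [-3, -6, -10, 0, 0, -4]
  [7, 1, -4, -5, 0, 4]
  [2, -4, -6, -7, -7, 0]
D(5):
  [0, -6, -16, -14, -14, -3]
  [1, 0, -12, -11, -11, -2]
  [6, 0, 0, -1, -1, 3]
  [7, 1, -4, 0, 0, 4]
  [7, 1, -4, -5, 0, 4]
  [2, -4, -6, -7, -7, 0]
D(6):
  [0, -6, -9, -10, -10, -3]
  [1, 0, -8, -9, -9, -2]
  [6, 0, 0, -1, -1, 3]
  [7, 1, -2, 0, 0, 4]
  [7, 1, -2, -3, 0, 4]
  [2, -4, -6, -7, -7, 0]
Key observation: every diagonal entry stays at the unit through all rounds, so no improving cycle exists.
Answer: CONVERGES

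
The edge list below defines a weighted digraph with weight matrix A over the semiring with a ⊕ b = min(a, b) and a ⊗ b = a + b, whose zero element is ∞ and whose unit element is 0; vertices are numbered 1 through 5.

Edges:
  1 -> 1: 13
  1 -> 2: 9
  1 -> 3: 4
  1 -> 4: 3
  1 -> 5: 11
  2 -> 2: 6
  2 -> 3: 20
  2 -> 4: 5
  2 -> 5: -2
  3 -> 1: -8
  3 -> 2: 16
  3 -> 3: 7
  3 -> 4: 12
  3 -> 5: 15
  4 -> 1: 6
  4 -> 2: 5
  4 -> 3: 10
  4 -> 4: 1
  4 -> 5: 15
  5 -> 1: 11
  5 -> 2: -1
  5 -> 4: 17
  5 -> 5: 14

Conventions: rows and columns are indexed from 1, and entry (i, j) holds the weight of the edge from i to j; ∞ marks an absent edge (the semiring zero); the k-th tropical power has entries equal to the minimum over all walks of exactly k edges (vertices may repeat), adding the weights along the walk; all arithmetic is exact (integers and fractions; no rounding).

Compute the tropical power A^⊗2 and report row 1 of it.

A^⊗2:
  [-4, 8, 11, 4, 7]
  [9, -3, 15, 6, 4]
  [-1, 1, -4, -5, 3]
  [2, 6, 10, 2, 3]
  [23, 5, 15, 4, -3]
Answer: row 1 of A^⊗2 = [-4, 8, 11, 4, 7]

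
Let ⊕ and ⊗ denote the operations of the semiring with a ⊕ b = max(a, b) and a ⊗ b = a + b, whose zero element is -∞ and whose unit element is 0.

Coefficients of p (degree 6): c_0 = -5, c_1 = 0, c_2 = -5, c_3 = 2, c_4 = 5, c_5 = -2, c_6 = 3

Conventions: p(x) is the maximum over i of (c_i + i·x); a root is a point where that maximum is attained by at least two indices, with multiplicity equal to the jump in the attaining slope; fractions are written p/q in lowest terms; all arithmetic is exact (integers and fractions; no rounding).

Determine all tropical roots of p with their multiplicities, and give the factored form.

hull edge (i=0, c=-5) to (i=1, c=0): slope 5, span 1
hull edge (i=1, c=0) to (i=4, c=5): slope 5/3, span 3
hull edge (i=4, c=5) to (i=6, c=3): slope -1, span 2
Factored form: p(x) = 3 ⊗ (x ⊕ (-5)) ⊗ (x ⊕ (-5/3)) ⊗ (x ⊕ (-5/3)) ⊗ (x ⊕ (-5/3)) ⊗ (x ⊕ 1) ⊗ (x ⊕ 1)
Answer: roots = -5 (mult 1), -5/3 (mult 3), 1 (mult 2)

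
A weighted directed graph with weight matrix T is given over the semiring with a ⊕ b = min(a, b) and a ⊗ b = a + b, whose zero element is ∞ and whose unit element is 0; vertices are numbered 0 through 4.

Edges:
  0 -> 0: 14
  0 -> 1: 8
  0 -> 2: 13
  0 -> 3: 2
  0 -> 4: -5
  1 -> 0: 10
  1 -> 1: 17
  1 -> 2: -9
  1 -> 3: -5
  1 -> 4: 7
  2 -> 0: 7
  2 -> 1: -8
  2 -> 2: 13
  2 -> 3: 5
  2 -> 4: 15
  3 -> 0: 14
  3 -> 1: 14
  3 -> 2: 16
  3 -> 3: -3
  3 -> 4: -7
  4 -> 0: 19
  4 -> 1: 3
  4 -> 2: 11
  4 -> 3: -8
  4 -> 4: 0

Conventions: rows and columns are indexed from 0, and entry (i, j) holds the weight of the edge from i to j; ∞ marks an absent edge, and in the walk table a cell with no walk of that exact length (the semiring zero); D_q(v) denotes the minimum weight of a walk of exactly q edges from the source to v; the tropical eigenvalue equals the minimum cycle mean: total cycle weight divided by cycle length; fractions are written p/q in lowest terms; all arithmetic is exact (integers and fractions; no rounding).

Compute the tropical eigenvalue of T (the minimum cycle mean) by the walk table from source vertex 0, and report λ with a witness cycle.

q=0: [0, ∞, ∞, ∞, ∞]
q=1: [14, 8, 13, 2, -5]
q=2: [14, -2, -1, -13, -5]
q=3: [1, -9, -11, -16, -20]
q=4: [-4, -19, -18, -28, -23]
q=5: [-14, -26, -28, -31, -35]
Optimal cycle mean attained by: cycle 1->2->1, total (-9) + (-8), length 2.
Answer: λ = -17/2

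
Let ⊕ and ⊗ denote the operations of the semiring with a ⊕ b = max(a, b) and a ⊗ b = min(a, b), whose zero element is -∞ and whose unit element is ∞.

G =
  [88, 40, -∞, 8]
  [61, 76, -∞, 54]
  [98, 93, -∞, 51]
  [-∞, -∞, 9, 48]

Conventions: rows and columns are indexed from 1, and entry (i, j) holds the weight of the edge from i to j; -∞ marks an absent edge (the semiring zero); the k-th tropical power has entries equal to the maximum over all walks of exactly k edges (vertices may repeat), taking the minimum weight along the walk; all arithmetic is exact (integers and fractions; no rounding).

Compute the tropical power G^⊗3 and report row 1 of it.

G^⊗2:
  [88, 40, 8, 40]
  [61, 76, 9, 54]
  [88, 76, 9, 54]
  [9, 9, 9, 48]
G^⊗3:
  [88, 40, 9, 40]
  [61, 76, 9, 54]
  [88, 76, 9, 54]
  [9, 9, 9, 48]
Answer: row 1 of G^⊗3 = [88, 40, 9, 40]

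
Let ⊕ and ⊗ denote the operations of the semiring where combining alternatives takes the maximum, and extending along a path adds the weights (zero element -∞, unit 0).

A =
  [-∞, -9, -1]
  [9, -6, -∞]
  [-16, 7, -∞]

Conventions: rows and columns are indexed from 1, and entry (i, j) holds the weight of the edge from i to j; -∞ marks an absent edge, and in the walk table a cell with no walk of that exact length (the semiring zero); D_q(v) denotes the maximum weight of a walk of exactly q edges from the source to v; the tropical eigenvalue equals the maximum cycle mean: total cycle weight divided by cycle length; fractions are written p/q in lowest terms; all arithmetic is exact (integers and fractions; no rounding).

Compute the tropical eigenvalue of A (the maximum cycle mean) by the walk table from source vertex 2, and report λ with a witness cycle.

q=0: [-∞, 0, -∞]
q=1: [9, -6, -∞]
q=2: [3, 0, 8]
q=3: [9, 15, 2]
Optimal cycle mean attained by: cycle 1->3->2->1, total (-1) + 7 + 9, length 3.
Answer: λ = 5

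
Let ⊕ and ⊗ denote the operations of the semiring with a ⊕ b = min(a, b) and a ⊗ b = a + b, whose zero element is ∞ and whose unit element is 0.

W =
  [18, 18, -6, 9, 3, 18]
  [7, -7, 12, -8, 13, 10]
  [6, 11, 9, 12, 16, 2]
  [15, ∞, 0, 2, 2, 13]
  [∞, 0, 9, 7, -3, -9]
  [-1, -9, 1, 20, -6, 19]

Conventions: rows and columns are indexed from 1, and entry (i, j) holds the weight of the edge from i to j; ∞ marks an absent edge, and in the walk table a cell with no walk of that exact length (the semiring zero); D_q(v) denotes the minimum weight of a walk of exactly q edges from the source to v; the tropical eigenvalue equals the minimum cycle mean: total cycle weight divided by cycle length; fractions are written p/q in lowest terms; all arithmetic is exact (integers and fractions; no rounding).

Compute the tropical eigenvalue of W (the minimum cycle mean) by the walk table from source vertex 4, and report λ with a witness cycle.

q=0: [∞, ∞, ∞, 0, ∞, ∞]
q=1: [15, ∞, 0, 2, 2, 13]
q=2: [6, 2, 2, 4, -1, -7]
q=3: [-8, -16, -6, -6, -13, -10]
q=4: [-11, -23, -14, -24, -16, -22]
q=5: [-23, -31, -24, -31, -28, -25]
q=6: [-26, -38, -31, -39, -31, -37]
Optimal cycle mean attained by: cycle 5->6->5, total (-9) + (-6), length 2.
Answer: λ = -15/2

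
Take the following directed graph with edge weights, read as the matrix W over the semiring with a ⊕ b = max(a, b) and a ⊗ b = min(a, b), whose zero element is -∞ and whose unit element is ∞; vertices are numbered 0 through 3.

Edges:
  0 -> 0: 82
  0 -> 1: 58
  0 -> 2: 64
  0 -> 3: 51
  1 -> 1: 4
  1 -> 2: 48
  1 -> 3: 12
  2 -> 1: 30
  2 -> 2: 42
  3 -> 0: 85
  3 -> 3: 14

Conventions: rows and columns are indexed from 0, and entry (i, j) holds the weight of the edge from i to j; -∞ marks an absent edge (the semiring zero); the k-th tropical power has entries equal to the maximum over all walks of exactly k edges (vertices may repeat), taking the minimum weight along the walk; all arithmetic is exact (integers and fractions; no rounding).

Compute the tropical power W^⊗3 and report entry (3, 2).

W^⊗2:
  [82, 58, 64, 51]
  [12, 30, 42, 12]
  [-∞, 30, 42, 12]
  [82, 58, 64, 51]
W^⊗3:
  [82, 58, 64, 51]
  [12, 30, 42, 12]
  [12, 30, 42, 12]
  [82, 58, 64, 51]
Key observation: the optimum is the walk 3->0->0->2, with weight 85 min 82 min 64 = 64.
Optimal value attained by: walk 3->0->0->2.
Answer: (W^⊗3)[3][2] = 64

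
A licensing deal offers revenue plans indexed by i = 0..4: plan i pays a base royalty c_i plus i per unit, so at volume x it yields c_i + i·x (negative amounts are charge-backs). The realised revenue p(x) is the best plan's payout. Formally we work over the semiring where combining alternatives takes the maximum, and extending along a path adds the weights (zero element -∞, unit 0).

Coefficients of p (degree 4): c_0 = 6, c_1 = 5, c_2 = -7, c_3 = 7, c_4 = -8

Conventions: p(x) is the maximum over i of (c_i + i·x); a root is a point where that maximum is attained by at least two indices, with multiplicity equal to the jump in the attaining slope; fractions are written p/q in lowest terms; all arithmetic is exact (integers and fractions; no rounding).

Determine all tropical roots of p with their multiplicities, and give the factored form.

hull edge (i=0, c=6) to (i=3, c=7): slope 1/3, span 3
hull edge (i=3, c=7) to (i=4, c=-8): slope -15, span 1
Factored form: p(x) = -8 ⊗ (x ⊕ (-1/3)) ⊗ (x ⊕ (-1/3)) ⊗ (x ⊕ (-1/3)) ⊗ (x ⊕ 15)
Answer: roots = -1/3 (mult 3), 15 (mult 1)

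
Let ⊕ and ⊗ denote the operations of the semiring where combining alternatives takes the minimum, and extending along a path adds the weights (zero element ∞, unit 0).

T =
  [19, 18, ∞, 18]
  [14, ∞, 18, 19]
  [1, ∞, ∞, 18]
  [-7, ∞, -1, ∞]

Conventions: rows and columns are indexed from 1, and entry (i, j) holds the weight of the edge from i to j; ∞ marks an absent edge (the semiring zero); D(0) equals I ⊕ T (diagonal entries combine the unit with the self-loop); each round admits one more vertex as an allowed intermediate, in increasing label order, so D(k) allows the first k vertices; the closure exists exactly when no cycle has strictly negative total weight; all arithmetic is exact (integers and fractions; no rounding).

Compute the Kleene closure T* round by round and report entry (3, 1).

D(0):
  [0, 18, ∞, 18]
  [14, 0, 18, 19]
  [1, ∞, 0, 18]
  [-7, ∞, -1, 0]
D(1):
  [0, 18, ∞, 18]
  [14, 0, 18, 19]
  [1, 19, 0, 18]
  [-7, 11, -1, 0]
D(2):
  [0, 18, 36, 18]
  [14, 0, 18, 19]
  [1, 19, 0, 18]
  [-7, 11, -1, 0]
D(3):
  [0, 18, 36, 18]
  [14, 0, 18, 19]
  [1, 19, 0, 18]
  [-7, 11, -1, 0]
D(4):
  [0, 18, 17, 18]
  [12, 0, 18, 19]
  [1, 19, 0, 18]
  [-7, 11, -1, 0]
Answer: T*[3][1] = 1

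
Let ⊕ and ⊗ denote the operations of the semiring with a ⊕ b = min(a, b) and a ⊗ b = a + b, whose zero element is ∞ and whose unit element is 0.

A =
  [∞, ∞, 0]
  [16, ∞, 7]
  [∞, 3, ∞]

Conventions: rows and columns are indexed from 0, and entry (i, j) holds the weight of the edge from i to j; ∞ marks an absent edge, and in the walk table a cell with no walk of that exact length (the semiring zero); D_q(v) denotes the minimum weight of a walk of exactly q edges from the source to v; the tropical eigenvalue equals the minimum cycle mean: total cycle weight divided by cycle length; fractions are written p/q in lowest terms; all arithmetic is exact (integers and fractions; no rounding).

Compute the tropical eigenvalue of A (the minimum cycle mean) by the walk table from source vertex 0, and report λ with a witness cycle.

q=0: [0, ∞, ∞]
q=1: [∞, ∞, 0]
q=2: [∞, 3, ∞]
q=3: [19, ∞, 10]
Optimal cycle mean attained by: cycle 1->2->1, total 7 + 3, length 2.
Answer: λ = 5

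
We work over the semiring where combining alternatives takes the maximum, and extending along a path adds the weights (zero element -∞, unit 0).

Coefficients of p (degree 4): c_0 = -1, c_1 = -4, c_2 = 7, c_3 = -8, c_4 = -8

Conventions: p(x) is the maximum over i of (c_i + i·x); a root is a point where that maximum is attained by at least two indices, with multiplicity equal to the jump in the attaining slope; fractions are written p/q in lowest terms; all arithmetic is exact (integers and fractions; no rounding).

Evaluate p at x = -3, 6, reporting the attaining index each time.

p(-3) = max(-1+0·(-3)=-1, -4+1·(-3)=-7, 7+2·(-3)=1, -8+3·(-3)=-17, -8+4·(-3)=-20) = 1 (attained by i=2)
p(6) = max(-1+0·6=-1, -4+1·6=2, 7+2·6=19, -8+3·6=10, -8+4·6=16) = 19 (attained by i=2)
Answer: p(-3) = 1; p(6) = 19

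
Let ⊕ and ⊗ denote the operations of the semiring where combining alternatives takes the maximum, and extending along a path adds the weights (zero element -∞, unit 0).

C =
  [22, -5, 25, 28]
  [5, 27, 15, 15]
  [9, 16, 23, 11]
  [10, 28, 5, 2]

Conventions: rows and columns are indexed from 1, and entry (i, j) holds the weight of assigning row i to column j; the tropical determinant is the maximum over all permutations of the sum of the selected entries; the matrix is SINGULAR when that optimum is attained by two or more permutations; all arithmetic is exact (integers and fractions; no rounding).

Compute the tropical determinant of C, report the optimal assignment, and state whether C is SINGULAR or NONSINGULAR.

σ = (1, 2, 3, 4): 22 + 27 + 23 + 2 = 74
σ = (1, 2, 4, 3): 22 + 27 + 11 + 5 = 65
σ = (1, 3, 2, 4): 22 + 15 + 16 + 2 = 55
σ = (1, 3, 4, 2): 22 + 15 + 11 + 28 = 76
σ = (1, 4, 2, 3): 22 + 15 + 16 + 5 = 58
σ = (1, 4, 3, 2): 22 + 15 + 23 + 28 = 88
σ = (2, 1, 3, 4): (-5) + 5 + 23 + 2 = 25
σ = (2, 1, 4, 3): (-5) + 5 + 11 + 5 = 16
σ = (2, 3, 1, 4): (-5) + 15 + 9 + 2 = 21
σ = (2, 3, 4, 1): (-5) + 15 + 11 + 10 = 31
σ = (2, 4, 1, 3): (-5) + 15 + 9 + 5 = 24
σ = (2, 4, 3, 1): (-5) + 15 + 23 + 10 = 43
σ = (3, 1, 2, 4): 25 + 5 + 16 + 2 = 48
σ = (3, 1, 4, 2): 25 + 5 + 11 + 28 = 69
σ = (3, 2, 1, 4): 25 + 27 + 9 + 2 = 63
σ = (3, 2, 4, 1): 25 + 27 + 11 + 10 = 73
σ = (3, 4, 1, 2): 25 + 15 + 9 + 28 = 77
σ = (3, 4, 2, 1): 25 + 15 + 16 + 10 = 66
σ = (4, 1, 2, 3): 28 + 5 + 16 + 5 = 54
σ = (4, 1, 3, 2): 28 + 5 + 23 + 28 = 84
σ = (4, 2, 1, 3): 28 + 27 + 9 + 5 = 69
σ = (4, 2, 3, 1): 28 + 27 + 23 + 10 = 88
σ = (4, 3, 1, 2): 28 + 15 + 9 + 28 = 80
σ = (4, 3, 2, 1): 28 + 15 + 16 + 10 = 69
Optimal value attained by: σ = (1, 4, 3, 2).
Answer: det⊕(C) = 88; verdict: SINGULAR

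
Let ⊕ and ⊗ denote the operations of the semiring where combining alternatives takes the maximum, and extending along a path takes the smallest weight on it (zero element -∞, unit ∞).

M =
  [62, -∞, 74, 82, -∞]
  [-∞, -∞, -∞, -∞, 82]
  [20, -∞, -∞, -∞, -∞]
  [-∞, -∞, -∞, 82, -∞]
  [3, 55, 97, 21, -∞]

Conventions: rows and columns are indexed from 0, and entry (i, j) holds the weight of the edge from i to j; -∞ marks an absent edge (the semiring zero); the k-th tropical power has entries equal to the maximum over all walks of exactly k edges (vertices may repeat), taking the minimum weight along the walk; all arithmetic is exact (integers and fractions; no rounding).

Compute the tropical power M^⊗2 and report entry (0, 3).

M^⊗2:
  [62, -∞, 62, 82, -∞]
  [3, 55, 82, 21, -∞]
  [20, -∞, 20, 20, -∞]
  [-∞, -∞, -∞, 82, -∞]
  [20, -∞, 3, 21, 55]
Key observation: the optimum is the walk 0->3->3, with weight 82 min 82 = 82.
Optimal value attained by: walk 0->3->3.
Answer: (M^⊗2)[0][3] = 82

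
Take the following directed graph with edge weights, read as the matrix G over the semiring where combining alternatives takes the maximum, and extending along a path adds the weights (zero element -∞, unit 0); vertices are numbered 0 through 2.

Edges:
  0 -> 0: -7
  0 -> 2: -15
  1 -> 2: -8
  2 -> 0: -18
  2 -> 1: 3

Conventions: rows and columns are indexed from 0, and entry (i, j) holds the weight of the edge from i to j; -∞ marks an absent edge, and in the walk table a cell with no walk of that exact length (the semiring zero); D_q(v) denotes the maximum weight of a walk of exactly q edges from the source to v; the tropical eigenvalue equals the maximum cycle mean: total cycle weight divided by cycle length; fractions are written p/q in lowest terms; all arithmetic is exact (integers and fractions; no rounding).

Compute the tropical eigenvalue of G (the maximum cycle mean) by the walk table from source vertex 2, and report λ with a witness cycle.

q=0: [-∞, -∞, 0]
q=1: [-18, 3, -∞]
q=2: [-25, -∞, -5]
q=3: [-23, -2, -40]
Optimal cycle mean attained by: cycle 1->2->1, total (-8) + 3, length 2.
Answer: λ = -5/2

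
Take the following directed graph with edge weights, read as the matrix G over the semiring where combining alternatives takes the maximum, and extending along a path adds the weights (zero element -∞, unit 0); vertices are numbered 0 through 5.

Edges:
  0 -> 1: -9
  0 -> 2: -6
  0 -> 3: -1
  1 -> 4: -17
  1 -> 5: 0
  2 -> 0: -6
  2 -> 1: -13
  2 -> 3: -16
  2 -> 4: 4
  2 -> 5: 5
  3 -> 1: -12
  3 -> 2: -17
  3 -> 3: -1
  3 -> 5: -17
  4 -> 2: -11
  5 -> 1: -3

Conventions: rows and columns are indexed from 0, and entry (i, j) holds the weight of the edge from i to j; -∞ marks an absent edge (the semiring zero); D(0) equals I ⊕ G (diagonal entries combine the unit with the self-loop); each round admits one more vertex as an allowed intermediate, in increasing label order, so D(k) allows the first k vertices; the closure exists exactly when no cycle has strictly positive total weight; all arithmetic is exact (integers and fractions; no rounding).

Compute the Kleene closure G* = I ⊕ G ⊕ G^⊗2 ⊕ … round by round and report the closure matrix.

D(0):
  [0, -9, -6, -1, -∞, -∞]
  [-∞, 0, -∞, -∞, -17, 0]
  [-6, -13, 0, -16, 4, 5]
  [-∞, -12, -17, 0, -∞, -17]
  [-∞, -∞, -11, -∞, 0, -∞]
  [-∞, -3, -∞, -∞, -∞, 0]
D(1):
  [0, -9, -6, -1, -∞, -∞]
  [-∞, 0, -∞, -∞, -17, 0]
  [-6, -13, 0, -7, 4, 5]
  [-∞, -12, -17, 0, -∞, -17]
  [-∞, -∞, -11, -∞, 0, -∞]
  [-∞, -3, -∞, -∞, -∞, 0]
D(2):
  [0, -9, -6, -1, -26, -9]
  [-∞, 0, -∞, -∞, -17, 0]
  [-6, -13, 0, -7, 4, 5]
  [-∞, -12, -17, 0, -29, -12]
  [-∞, -∞, -11, -∞, 0, -∞]
  [-∞, -3, -∞, -∞, -20, 0]
D(3):
  [0, -9, -6, -1, -2, -1]
  [-∞, 0, -∞, -∞, -17, 0]
  [-6, -13, 0, -7, 4, 5]
  [-23, -12, -17, 0, -13, -12]
  [-17, -24, -11, -18, 0, -6]
  [-∞, -3, -∞, -∞, -20, 0]
D(4):
  [0, -9, -6, -1, -2, -1]
  [-∞, 0, -∞, -∞, -17, 0]
  [-6, -13, 0, -7, 4, 5]
  [-23, -12, -17, 0, -13, -12]
  [-17, -24, -11, -18, 0, -6]
  [-∞, -3, -∞, -∞, -20, 0]
D(5):
  [0, -9, -6, -1, -2, -1]
  [-34, 0, -28, -35, -17, 0]
  [-6, -13, 0, -7, 4, 5]
  [-23, -12, -17, 0, -13, -12]
  [-17, -24, -11, -18, 0, -6]
  [-37, -3, -31, -38, -20, 0]
D(6):
  [0, -4, -6, -1, -2, -1]
  [-34, 0, -28, -35, -17, 0]
  [-6, 2, 0, -7, 4, 5]
  [-23, -12, -17, 0, -13, -12]
  [-17, -9, -11, -18, 0, -6]
  [-37, -3, -31, -38, -20, 0]
Answer: G* = [[0, -4, -6, -1, -2, -1], [-34, 0, -28, -35, -17, 0], [-6, 2, 0, -7, 4, 5], [-23, -12, -17, 0, -13, -12], [-17, -9, -11, -18, 0, -6], [-37, -3, -31, -38, -20, 0]]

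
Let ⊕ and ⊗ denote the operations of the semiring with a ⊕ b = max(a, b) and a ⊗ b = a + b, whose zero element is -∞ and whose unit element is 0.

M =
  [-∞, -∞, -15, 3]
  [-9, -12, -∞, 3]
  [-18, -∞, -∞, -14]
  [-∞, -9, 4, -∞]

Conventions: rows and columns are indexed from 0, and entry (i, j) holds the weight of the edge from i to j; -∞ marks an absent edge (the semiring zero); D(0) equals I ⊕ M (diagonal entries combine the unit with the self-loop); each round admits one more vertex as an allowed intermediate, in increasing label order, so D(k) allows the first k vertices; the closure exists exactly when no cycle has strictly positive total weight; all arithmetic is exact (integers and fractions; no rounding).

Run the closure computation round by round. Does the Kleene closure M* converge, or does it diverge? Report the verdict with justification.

D(0):
  [0, -∞, -15, 3]
  [-9, 0, -∞, 3]
  [-18, -∞, 0, -14]
  [-∞, -9, 4, 0]
D(1):
  [0, -∞, -15, 3]
  [-9, 0, -24, 3]
  [-18, -∞, 0, -14]
  [-∞, -9, 4, 0]
D(2):
  [0, -∞, -15, 3]
  [-9, 0, -24, 3]
  [-18, -∞, 0, -14]
  [-18, -9, 4, 0]
D(3):
  [0, -∞, -15, 3]
  [-9, 0, -24, 3]
  [-18, -∞, 0, -14]
  [-14, -9, 4, 0]
D(4):
  [0, -6, 7, 3]
  [-9, 0, 7, 3]
  [-18, -23, 0, -14]
  [-14, -9, 4, 0]
Key observation: every diagonal entry stays at the unit through all rounds, so no improving cycle exists.
Answer: CONVERGES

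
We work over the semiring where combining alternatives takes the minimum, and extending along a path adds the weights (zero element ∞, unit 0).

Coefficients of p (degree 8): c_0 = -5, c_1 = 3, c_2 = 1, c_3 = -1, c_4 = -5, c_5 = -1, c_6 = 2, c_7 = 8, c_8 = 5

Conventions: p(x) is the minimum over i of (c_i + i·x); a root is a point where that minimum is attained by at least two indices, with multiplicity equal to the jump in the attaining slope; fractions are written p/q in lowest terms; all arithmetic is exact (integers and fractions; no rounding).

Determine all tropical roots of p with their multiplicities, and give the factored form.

hull edge (i=0, c=-5) to (i=4, c=-5): slope 0, span 4
hull edge (i=4, c=-5) to (i=8, c=5): slope 5/2, span 4
Factored form: p(x) = 5 ⊗ (x ⊕ (-5/2)) ⊗ (x ⊕ (-5/2)) ⊗ (x ⊕ (-5/2)) ⊗ (x ⊕ (-5/2)) ⊗ (x ⊕ 0) ⊗ (x ⊕ 0) ⊗ (x ⊕ 0) ⊗ (x ⊕ 0)
Answer: roots = -5/2 (mult 4), 0 (mult 4)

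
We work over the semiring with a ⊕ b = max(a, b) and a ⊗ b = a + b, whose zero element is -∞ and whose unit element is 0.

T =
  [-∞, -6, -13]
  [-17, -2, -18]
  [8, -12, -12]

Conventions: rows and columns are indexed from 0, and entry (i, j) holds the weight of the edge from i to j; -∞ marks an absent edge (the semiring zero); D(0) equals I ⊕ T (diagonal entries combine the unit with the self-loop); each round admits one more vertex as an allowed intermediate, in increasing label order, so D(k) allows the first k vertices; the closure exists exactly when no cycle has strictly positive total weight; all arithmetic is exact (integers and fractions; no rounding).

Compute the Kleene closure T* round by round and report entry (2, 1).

D(0):
  [0, -6, -13]
  [-17, 0, -18]
  [8, -12, 0]
D(1):
  [0, -6, -13]
  [-17, 0, -18]
  [8, 2, 0]
D(2):
  [0, -6, -13]
  [-17, 0, -18]
  [8, 2, 0]
D(3):
  [0, -6, -13]
  [-10, 0, -18]
  [8, 2, 0]
Answer: T*[2][1] = 2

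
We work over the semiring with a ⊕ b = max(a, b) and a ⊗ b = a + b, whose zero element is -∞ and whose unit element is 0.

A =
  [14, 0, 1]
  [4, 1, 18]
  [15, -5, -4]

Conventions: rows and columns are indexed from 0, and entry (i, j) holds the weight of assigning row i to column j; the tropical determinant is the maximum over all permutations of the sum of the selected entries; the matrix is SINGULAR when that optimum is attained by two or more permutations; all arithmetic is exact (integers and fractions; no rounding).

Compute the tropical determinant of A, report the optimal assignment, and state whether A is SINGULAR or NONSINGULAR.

σ = (0, 1, 2): 14 + 1 + (-4) = 11
σ = (0, 2, 1): 14 + 18 + (-5) = 27
σ = (1, 0, 2): 0 + 4 + (-4) = 0
σ = (1, 2, 0): 0 + 18 + 15 = 33
σ = (2, 0, 1): 1 + 4 + (-5) = 0
σ = (2, 1, 0): 1 + 1 + 15 = 17
Optimal value attained by: σ = (1, 2, 0).
Answer: det⊕(A) = 33; verdict: NONSINGULAR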